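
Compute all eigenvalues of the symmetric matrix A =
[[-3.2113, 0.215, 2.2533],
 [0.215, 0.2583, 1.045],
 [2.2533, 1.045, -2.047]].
sigma(A) ≈ {-5, -1, 1}

A is real symmetric, so its spectrum consists of real eigenvalues. Expanding the characteristic polynomial of the displayed matrix gives
  det(λ I - A) = p(λ) = λ^3 + (5)λ^2 + (-1)λ + (-5).
Solving p(λ) = 0 yields eigenvalues ≈ -5, -1, 1. (A is shown rounded to 4 decimals, so these recover the underlying integer eigenvalues to within that precision.)
Verification: the trace of A = -5 equals the sum of eigenvalues -5, and det(A) ≈ 5.0004 matches the eigenvalue product 5.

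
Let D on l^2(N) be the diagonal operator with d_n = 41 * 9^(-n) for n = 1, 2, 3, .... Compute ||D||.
||D|| = 41/9 (attained at n = 1)

For D diagonal, ||D|| = sup_n |d_n|. The sequence d_n = 41 * 9^(-n) is positive and strictly decreasing (ratio 9^(-1) < 1), so the supremum is d_1 = 41/9. Hence ||D|| = 41/9.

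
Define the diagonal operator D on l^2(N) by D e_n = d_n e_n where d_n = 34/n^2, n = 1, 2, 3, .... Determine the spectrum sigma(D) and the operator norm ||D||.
sigma(D) = {34/n^2 : n ≥ 1} ∪ {0}; ||D|| = 34

A bounded diagonal operator on l^2 with diagonal entries d_n has spectrum equal to the closure of {d_n : n ≥ 1}: every d_n is an eigenvalue (with eigenvector e_n), so {d_n} ⊂ sigma(D); the spectrum is closed, so its closure is too; and for lambda not in the closure, (D - lambda I) has bounded inverse (the diagonal entries 1/(d_n - lambda) are bounded). For our sequence d_n = 34/n^2, n = 1, 2, 3, ...:
  - {d_n} = {34/n^2 : n ≥ 1}; the only limit point is 0
  - closure = {34/n^2 : n ≥ 1} ∪ {0}
For the norm: a diagonal operator has ||D|| = sup_n |d_n|. Here d_n = 34/n^2 is positive and decreasing, so sup_n |d_n| = d_1 = 34. So ||D|| = 34.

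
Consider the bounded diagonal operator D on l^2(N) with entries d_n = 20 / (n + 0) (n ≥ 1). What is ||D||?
||D|| = 20 (attained at n = 1)

For D diagonal, ||D|| = sup_n |d_n| = sup_n 20/(n + 0). This is positive and strictly decreasing in n, so the supremum is attained at n = 1: d_1 = 20/(1 + 0) = 20. Hence ||D|| = 20.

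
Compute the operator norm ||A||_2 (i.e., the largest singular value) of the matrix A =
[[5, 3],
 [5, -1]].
||A||_2 = sqrt((60 + sqrt(2000))/2) ≈ 7.2361 (= sqrt(largest eigenvalue of A^T A))

||A||_2 = sigma_max(A) = sqrt(lambda_max(A^T A)). Form the symmetric matrix M = A^T A =
[[50, 10],
 [10, 10]].
Its characteristic polynomial (trace, determinant of M give the coefficients) is
  p(λ) = det(λ I - M) = λ^2 - 60λ + 400.
For λ^2 - 60λ + 400 the discriminant is 2000. It is nonnegative but not a perfect square, so the roots are real and irrational: λ = (60 ± sqrt(2000))/2 ≈ 52.3607, 7.6393.
So the eigenvalues of A^T A are ≈ 7.6393, 52.3607 (all ≥ 0, as they must be for A^T A). The largest is λ_max = (60 + sqrt(2000))/2 ≈ 52.3607, hence ||A||_2 = sqrt(λ_max) = sqrt((60 + sqrt(2000))/2) ≈ 7.2361.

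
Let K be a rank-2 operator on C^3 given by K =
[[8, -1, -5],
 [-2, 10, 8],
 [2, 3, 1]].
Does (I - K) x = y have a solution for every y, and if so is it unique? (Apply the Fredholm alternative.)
(I - K) is invertible (det(I - K) = 64 ≠ 0), so for every y in C^3 the equation (I - K) x = y has a unique solution.

K has rank 2 and factors as K = U V^T = u1 v1^T + u2 v2^T with u1 = (-2, 2, 0), v1 = (-3, 2, 3), u2 = (-1, -2, -1), v2 = (-2, -3, -1) (multiplying out reproduces the displayed K). The nonzero eigenvalues of U V^T coincide with those of the 2 x 2 matrix G = V^T U = [[v1·u1, v1·u2], [v2·u1, v2·u2]] = [[10, -4], [-2, 9]], and by the Sylvester determinant identity det(I_3 - U V^T) = det(I_2 - V^T U) = det([[-9, 4], [2, -8]]) = (-9)(-8) - (4)(2) = 64. (Direct check: I - K =
[[-7, 1, 5],
 [2, -9, -8],
 [-2, -3, 0]]
has determinant 64.) The finite-dimensional Fredholm alternative says: either (I - K) is invertible, or ker(I - K) ≠ {0} and then range(I - K) = ker((I - K)^*)^⊥, with dim ker(I - K) = dim ker((I - K)^*). Since det(I - K) ≠ 0, 1 is not an eigenvalue of K and ker(I - K) = {0}, so we are in the first case: for every y there is a unique x = (I - K)^(-1) y. (Explicitly, by the Woodbury identity, (I - U V^T)^(-1) = I + U (I_2 - G)^(-1) V^T.)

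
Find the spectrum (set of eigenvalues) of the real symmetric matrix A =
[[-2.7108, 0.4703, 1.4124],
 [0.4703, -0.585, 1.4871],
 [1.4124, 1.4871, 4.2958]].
sigma(A) ≈ {-3, -1, 5}

A is real symmetric, so its spectrum consists of real eigenvalues. Expanding the characteristic polynomial of the displayed matrix gives
  det(λ I - A) = p(λ) = λ^3 + (-1)λ^2 + (-17)λ + (-15).
Solving p(λ) = 0 yields eigenvalues ≈ -3, -1, 5. (A is shown rounded to 4 decimals, so these recover the underlying integer eigenvalues to within that precision.)
Verification: the trace of A = 1 equals the sum of eigenvalues 1, and det(A) ≈ 14.9997 matches the eigenvalue product 15.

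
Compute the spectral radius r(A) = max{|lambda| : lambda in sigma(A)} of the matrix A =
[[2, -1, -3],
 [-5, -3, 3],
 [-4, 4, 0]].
r(A) ≈ 6.4482

The eigenvalues of A are the roots of its characteristic polynomial. With M = A (coefficients from the trace, the sum of principal 2x2 minors, and det A):
  p(λ) = det(λ I - M) = λ^3 + λ^2 - 35λ - 84.
No integer candidate from the rational root theorem (±divisors of 84) is a root, so the roots are irrational. The cubic discriminant is Δ = 35469 > 0, so there are three distinct real roots. p(-5) = -9 and p(-4) = 8 have opposite signs, so a root lies in (-5, -4); Newton's method refines it to λ ≈ -4.6416. p(-3) = 3 and p(-2) = -18 have opposite signs, so a root lies in (-3, -2); Newton's method refines it to λ ≈ -2.8066. p(6) = -42 and p(7) = 63 have opposite signs, so a root lies in (6, 7); Newton's method refines it to λ ≈ 6.4482. Check (Vieta): the three roots sum to -1, matching tr M = -1.
Thus the eigenvalues (to 4 decimals) are -4.6416 (modulus 4.6416); -2.8066 (modulus 2.8066); 6.4482 (modulus 6.4482). The spectral radius is the largest modulus: r(A) ≈ 6.4482. (Cross-check: r(A) ≤ ||A||_2 ≈ 7.5144; equality holds whenever A is normal, though it can also hold for some non-normal A.)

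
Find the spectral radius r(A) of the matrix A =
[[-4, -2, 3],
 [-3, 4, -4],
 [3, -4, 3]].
r(A) ≈ 8.6958

The eigenvalues of A are the roots of its characteristic polynomial. With M = A (coefficients from the trace, the sum of principal 2x2 minors, and det A):
  p(λ) = det(λ I - M) = λ^3 - 3λ^2 - 47λ - 22.
No integer candidate from the rational root theorem (±divisors of 22) is a root, so the roots are irrational. The cubic discriminant is Δ = 363893 > 0, so there are three distinct real roots. p(-6) = -64 and p(-5) = 13 have opposite signs, so a root lies in (-6, -5); Newton's method refines it to λ ≈ -5.2103. p(-1) = 21 and p(0) = -22 have opposite signs, so a root lies in (-1, 0); Newton's method refines it to λ ≈ -0.4856. p(8) = -78 and p(9) = 41 have opposite signs, so a root lies in (8, 9); Newton's method refines it to λ ≈ 8.6958. Check (Vieta): the three roots sum to 3, matching tr M = 3.
Thus the eigenvalues (to 4 decimals) are -5.2103 (modulus 5.2103); -0.4856 (modulus 0.4856); 8.6958 (modulus 8.6958). The spectral radius is the largest modulus: r(A) ≈ 8.6958. (Cross-check: r(A) ≤ ||A||_2 ≈ 8.7454; equality holds whenever A is normal, though it can also hold for some non-normal A.)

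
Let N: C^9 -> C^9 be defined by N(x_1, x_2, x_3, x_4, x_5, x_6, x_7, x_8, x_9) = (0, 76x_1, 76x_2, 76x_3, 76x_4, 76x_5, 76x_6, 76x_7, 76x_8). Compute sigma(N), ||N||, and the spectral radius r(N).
sigma(N) = {0}; ||N|| = 76; r(N) = 0. (N is nilpotent with N^9 = 0.)

On C^9, N is a strictly lower-triangular matrix with 76 on the subdiagonal and zeros elsewhere, so its characteristic polynomial is lambda^9 and every eigenvalue is 0: sigma(N) = {0}. For the operator norm, N e_i = 76e_{i+1} for i = 1, ..., 8 and N e_9 = 0, so the singular values of N are 76 (with multiplicity 8) and 0; hence ||N|| = 76. The spectral radius r(N) = max|lambda| = 0. Note ||N|| > r(N) — characteristic of non-normal nilpotent operators. Indeed N^9 = 0.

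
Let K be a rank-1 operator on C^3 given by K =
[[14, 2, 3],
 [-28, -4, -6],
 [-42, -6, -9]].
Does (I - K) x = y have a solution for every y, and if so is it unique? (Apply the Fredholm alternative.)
(I - K) is singular (det(I - K) = 0, i.e. 1 ∈ sigma(K)). (I - K) x = y is solvable iff y ⊥ ker((I - K)^*) = span{(14, 2, 3)}, i.e. iff 14y_1 + 2y_2 + 3y_3 = 0. When solvable, the solutions are x = y + c·(1, -2, -3), c arbitrary (ker(I - K) = span{(1, -2, -3)}, dimension 1).

K has rank 1, so it is an outer product K = u v^T: every row of K is a multiple of one row vector. Reading off the entries, u = (1, -2, -3) and v = (14, 2, 3) (row i of K equals u_i·v^T). A rank-one matrix u v^T satisfies K u = u (v·u) and kills the (2)-dimensional subspace v^⊥, so its characteristic polynomial is lambda^2 (lambda - v·u) with v·u = tr K = 1. Hence the eigenvalues of I - K are 1 (multiplicity 2) and 1 - (1) = 0, so det(I - K) = 0. (Direct check: I - K =
[[-13, -2, -3],
 [28, 5, 6],
 [42, 6, 10]]
has determinant 0.) So 1 is an eigenvalue of K and (I - K) is not invertible. The finite-dimensional Fredholm alternative says: either (I - K) is invertible, or ker(I - K) ≠ {0} and then range(I - K) = ker((I - K)^*)^⊥, with dim ker(I - K) = dim ker((I - K)^*). We are in the second case, so we need both kernels. Kernel of I - K: (I - K) u = u - u (v·u) = u - u = 0, so ker(I - K) = span{u} = span{(1, -2, -3)} (it is exactly 1-dimensional because rank(I - K) = 2). Kernel of the adjoint: K is real, so (I - K)^* = I - K^T = I - v u^T, and (I - v u^T) v = v - v (u·v) = 0; hence ker((I - K)^*) = span{v} = span{(14, 2, 3)}. Therefore (I - K) x = y is solvable iff <y, v> = 0, i.e. iff 14y_1 + 2y_2 + 3y_3 = 0. When this holds, K y = u (v·y) = 0, so (I - K) y = y and x = y is a particular solution; the full solution set is the line x = y + c·u = y + c·(1, -2, -3), c ∈ C.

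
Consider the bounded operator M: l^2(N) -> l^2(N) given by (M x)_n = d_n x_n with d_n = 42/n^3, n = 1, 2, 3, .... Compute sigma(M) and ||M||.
sigma(M) = {42/n^3 : n ≥ 1} ∪ {0}; ||M|| = 42

A bounded diagonal operator on l^2 with diagonal entries d_n has spectrum equal to the closure of {d_n : n ≥ 1}: every d_n is an eigenvalue (with eigenvector e_n), so {d_n} ⊂ sigma(M); the spectrum is closed, so its closure is too; and for lambda not in the closure, (M - lambda I) has bounded inverse (the diagonal entries 1/(d_n - lambda) are bounded). For our sequence d_n = 42/n^3, n = 1, 2, 3, ...:
  - {d_n} = {42/n^3 : n ≥ 1}; the only limit point is 0
  - closure = {42/n^3 : n ≥ 1} ∪ {0}
For the norm: a diagonal operator has ||M|| = sup_n |d_n|. Here d_n = 42/n^3 is positive and decreasing, so sup_n |d_n| = d_1 = 42. So ||M|| = 42.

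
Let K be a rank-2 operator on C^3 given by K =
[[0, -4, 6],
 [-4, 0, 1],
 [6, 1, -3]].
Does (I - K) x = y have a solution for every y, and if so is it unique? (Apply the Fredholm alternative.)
(I - K) is invertible (det(I - K) = -49 ≠ 0), so for every y in C^3 the equation (I - K) x = y has a unique solution.

K has rank 2 and factors as K = U V^T = u1 v1^T + u2 v2^T with u1 = (0, 2, -3), v1 = (-2, 1, -1), u2 = (-2, -1, 2), v2 = (0, 2, -3) (multiplying out reproduces the displayed K). The nonzero eigenvalues of U V^T coincide with those of the 2 x 2 matrix G = V^T U = [[v1·u1, v1·u2], [v2·u1, v2·u2]] = [[5, 1], [13, -8]], and by the Sylvester determinant identity det(I_3 - U V^T) = det(I_2 - V^T U) = det([[-4, -1], [-13, 9]]) = (-4)(9) - (-1)(-13) = -49. (Direct check: I - K =
[[1, 4, -6],
 [4, 1, -1],
 [-6, -1, 4]]
has determinant -49.) The finite-dimensional Fredholm alternative says: either (I - K) is invertible, or ker(I - K) ≠ {0} and then range(I - K) = ker((I - K)^*)^⊥, with dim ker(I - K) = dim ker((I - K)^*). Since det(I - K) ≠ 0, 1 is not an eigenvalue of K and ker(I - K) = {0}, so we are in the first case: for every y there is a unique x = (I - K)^(-1) y. (Explicitly, by the Woodbury identity, (I - U V^T)^(-1) = I + U (I_2 - G)^(-1) V^T.)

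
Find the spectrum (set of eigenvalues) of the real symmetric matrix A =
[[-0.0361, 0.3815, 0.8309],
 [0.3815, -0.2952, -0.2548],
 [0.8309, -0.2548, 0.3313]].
sigma(A) ≈ {-1, 0, 1}

A is real symmetric, so its spectrum consists of real eigenvalues. Expanding the characteristic polynomial of the displayed matrix gives
  det(λ I - A) = p(λ) = λ^3 + (0)λ^2 + (-1)λ + (0).
Solving p(λ) = 0 yields eigenvalues ≈ -1, 0, 1. (A is shown rounded to 4 decimals, so these recover the underlying integer eigenvalues to within that precision.)
Verification: the trace of A = 0 equals the sum of eigenvalues 0, and det(A) ≈ -0.0001 matches the eigenvalue product 0.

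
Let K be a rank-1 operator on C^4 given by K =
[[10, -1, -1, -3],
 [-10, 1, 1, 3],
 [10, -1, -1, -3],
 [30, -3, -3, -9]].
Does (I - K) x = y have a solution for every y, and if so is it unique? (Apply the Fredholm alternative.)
(I - K) is singular (det(I - K) = 0, i.e. 1 ∈ sigma(K)). (I - K) x = y is solvable iff y ⊥ ker((I - K)^*) = span{(10, -1, -1, -3)}, i.e. iff 10y_1 - y_2 - y_3 - 3y_4 = 0. When solvable, the solutions are x = y + c·(1, -1, 1, 3), c arbitrary (ker(I - K) = span{(1, -1, 1, 3)}, dimension 1).

K has rank 1, so it is an outer product K = u v^T: every row of K is a multiple of one row vector. Reading off the entries, u = (1, -1, 1, 3) and v = (10, -1, -1, -3) (row i of K equals u_i·v^T). A rank-one matrix u v^T satisfies K u = u (v·u) and kills the (3)-dimensional subspace v^⊥, so its characteristic polynomial is lambda^3 (lambda - v·u) with v·u = tr K = 1. Hence the eigenvalues of I - K are 1 (multiplicity 3) and 1 - (1) = 0, so det(I - K) = 0. (Direct check: I - K =
[[-9, 1, 1, 3],
 [10, 0, -1, -3],
 [-10, 1, 2, 3],
 [-30, 3, 3, 10]]
has determinant 0.) So 1 is an eigenvalue of K and (I - K) is not invertible. The finite-dimensional Fredholm alternative says: either (I - K) is invertible, or ker(I - K) ≠ {0} and then range(I - K) = ker((I - K)^*)^⊥, with dim ker(I - K) = dim ker((I - K)^*). We are in the second case, so we need both kernels. Kernel of I - K: (I - K) u = u - u (v·u) = u - u = 0, so ker(I - K) = span{u} = span{(1, -1, 1, 3)} (it is exactly 1-dimensional because rank(I - K) = 3). Kernel of the adjoint: K is real, so (I - K)^* = I - K^T = I - v u^T, and (I - v u^T) v = v - v (u·v) = 0; hence ker((I - K)^*) = span{v} = span{(10, -1, -1, -3)}. Therefore (I - K) x = y is solvable iff <y, v> = 0, i.e. iff 10y_1 - y_2 - y_3 - 3y_4 = 0. When this holds, K y = u (v·y) = 0, so (I - K) y = y and x = y is a particular solution; the full solution set is the line x = y + c·u = y + c·(1, -1, 1, 3), c ∈ C.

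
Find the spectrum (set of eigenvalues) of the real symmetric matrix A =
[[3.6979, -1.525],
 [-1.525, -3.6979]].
sigma(A) ≈ {-4, 4}

A is real symmetric, so its spectrum consists of real eigenvalues. Expanding the characteristic polynomial of the displayed matrix gives
  det(λ I - A) = p(λ) = λ^2 + (0)λ + (-16).
Solving p(λ) = 0 yields eigenvalues ≈ -4, 4. (A is shown rounded to 4 decimals, so these recover the underlying integer eigenvalues to within that precision.)
Verification: the trace of A = 0 equals the sum of eigenvalues 0, and det(A) ≈ -16.0001 matches the eigenvalue product -16.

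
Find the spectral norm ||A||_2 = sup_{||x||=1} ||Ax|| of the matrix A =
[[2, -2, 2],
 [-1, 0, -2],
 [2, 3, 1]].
||A||_2 ≈ 4.1388 (= sqrt(largest eigenvalue of A^T A))

||A||_2 = sigma_max(A) = sqrt(lambda_max(A^T A)). Form the symmetric matrix M = A^T A =
[[9, 2, 8],
 [2, 13, -1],
 [8, -1, 9]].
Its characteristic polynomial (trace, sum of principal 2x2 minors, determinant of M give the coefficients) is
  p(λ) = det(λ I - M) = λ^3 - 31λ^2 + 246λ - 144.
No integer candidate from the rational root theorem (±divisors of 144) is a root, so the roots are irrational. The cubic discriminant is Δ = 655236 > 0, so there are three distinct real roots. p(0) = -144 and p(1) = 72 have opposite signs, so a root lies in (0, 1); Newton's method refines it to λ ≈ 0.6352. p(13) = 12 and p(14) = -32 have opposite signs, so a root lies in (13, 14); Newton's method refines it to λ ≈ 13.235. p(17) = -8 and p(18) = 72 have opposite signs, so a root lies in (17, 18); Newton's method refines it to λ ≈ 17.1298. Check (Vieta): the three roots sum to 31, matching tr M = 31.
So the eigenvalues of A^T A are ≈ 0.6352, 13.235, 17.1298 (all ≥ 0, as they must be for A^T A). The largest is λ_max ≈ 17.1298, hence ||A||_2 = sqrt(λ_max) ≈ 4.1388.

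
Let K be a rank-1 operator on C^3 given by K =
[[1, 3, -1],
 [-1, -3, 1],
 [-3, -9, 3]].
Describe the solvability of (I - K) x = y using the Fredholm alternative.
(I - K) is singular (det(I - K) = 0, i.e. 1 ∈ sigma(K)). (I - K) x = y is solvable iff y ⊥ ker((I - K)^*) = span{(1, 3, -1)}, i.e. iff y_1 + 3y_2 - y_3 = 0. When solvable, the solutions are x = y + c·(1, -1, -3), c arbitrary (ker(I - K) = span{(1, -1, -3)}, dimension 1).

K has rank 1, so it is an outer product K = u v^T: every row of K is a multiple of one row vector. Reading off the entries, u = (1, -1, -3) and v = (1, 3, -1) (row i of K equals u_i·v^T). A rank-one matrix u v^T satisfies K u = u (v·u) and kills the (2)-dimensional subspace v^⊥, so its characteristic polynomial is lambda^2 (lambda - v·u) with v·u = tr K = 1. Hence the eigenvalues of I - K are 1 (multiplicity 2) and 1 - (1) = 0, so det(I - K) = 0. (Direct check: I - K =
[[0, -3, 1],
 [1, 4, -1],
 [3, 9, -2]]
has determinant 0.) So 1 is an eigenvalue of K and (I - K) is not invertible. The finite-dimensional Fredholm alternative says: either (I - K) is invertible, or ker(I - K) ≠ {0} and then range(I - K) = ker((I - K)^*)^⊥, with dim ker(I - K) = dim ker((I - K)^*). We are in the second case, so we need both kernels. Kernel of I - K: (I - K) u = u - u (v·u) = u - u = 0, so ker(I - K) = span{u} = span{(1, -1, -3)} (it is exactly 1-dimensional because rank(I - K) = 2). Kernel of the adjoint: K is real, so (I - K)^* = I - K^T = I - v u^T, and (I - v u^T) v = v - v (u·v) = 0; hence ker((I - K)^*) = span{v} = span{(1, 3, -1)}. Therefore (I - K) x = y is solvable iff <y, v> = 0, i.e. iff y_1 + 3y_2 - y_3 = 0. When this holds, K y = u (v·y) = 0, so (I - K) y = y and x = y is a particular solution; the full solution set is the line x = y + c·u = y + c·(1, -1, -3), c ∈ C.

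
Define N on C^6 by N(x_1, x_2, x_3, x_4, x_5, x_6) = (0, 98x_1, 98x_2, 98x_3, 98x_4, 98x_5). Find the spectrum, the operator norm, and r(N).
sigma(N) = {0}; ||N|| = 98; r(N) = 0. (N is nilpotent with N^6 = 0.)

On C^6, N is a strictly lower-triangular matrix with 98 on the subdiagonal and zeros elsewhere, so its characteristic polynomial is lambda^6 and every eigenvalue is 0: sigma(N) = {0}. For the operator norm, N e_i = 98e_{i+1} for i = 1, ..., 5 and N e_6 = 0, so the singular values of N are 98 (with multiplicity 5) and 0; hence ||N|| = 98. The spectral radius r(N) = max|lambda| = 0. Note ||N|| > r(N) — characteristic of non-normal nilpotent operators. Indeed N^6 = 0.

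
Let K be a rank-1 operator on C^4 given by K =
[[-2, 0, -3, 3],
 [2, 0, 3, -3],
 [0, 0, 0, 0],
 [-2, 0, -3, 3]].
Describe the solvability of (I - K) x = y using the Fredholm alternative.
(I - K) is singular (det(I - K) = 0, i.e. 1 ∈ sigma(K)). (I - K) x = y is solvable iff y ⊥ ker((I - K)^*) = span{(2, 0, 3, -3)}, i.e. iff 2y_1 + 3y_3 - 3y_4 = 0. When solvable, the solutions are x = y + c·(-1, 1, 0, -1), c arbitrary (ker(I - K) = span{(-1, 1, 0, -1)}, dimension 1).

K has rank 1, so it is an outer product K = u v^T: every row of K is a multiple of one row vector. Reading off the entries, u = (-1, 1, 0, -1) and v = (2, 0, 3, -3) (row i of K equals u_i·v^T). A rank-one matrix u v^T satisfies K u = u (v·u) and kills the (3)-dimensional subspace v^⊥, so its characteristic polynomial is lambda^3 (lambda - v·u) with v·u = tr K = 1. Hence the eigenvalues of I - K are 1 (multiplicity 3) and 1 - (1) = 0, so det(I - K) = 0. (Direct check: I - K =
[[3, 0, 3, -3],
 [-2, 1, -3, 3],
 [0, 0, 1, 0],
 [2, 0, 3, -2]]
has determinant 0.) So 1 is an eigenvalue of K and (I - K) is not invertible. The finite-dimensional Fredholm alternative says: either (I - K) is invertible, or ker(I - K) ≠ {0} and then range(I - K) = ker((I - K)^*)^⊥, with dim ker(I - K) = dim ker((I - K)^*). We are in the second case, so we need both kernels. Kernel of I - K: (I - K) u = u - u (v·u) = u - u = 0, so ker(I - K) = span{u} = span{(-1, 1, 0, -1)} (it is exactly 1-dimensional because rank(I - K) = 3). Kernel of the adjoint: K is real, so (I - K)^* = I - K^T = I - v u^T, and (I - v u^T) v = v - v (u·v) = 0; hence ker((I - K)^*) = span{v} = span{(2, 0, 3, -3)}. Therefore (I - K) x = y is solvable iff <y, v> = 0, i.e. iff 2y_1 + 3y_3 - 3y_4 = 0. When this holds, K y = u (v·y) = 0, so (I - K) y = y and x = y is a particular solution; the full solution set is the line x = y + c·u = y + c·(-1, 1, 0, -1), c ∈ C.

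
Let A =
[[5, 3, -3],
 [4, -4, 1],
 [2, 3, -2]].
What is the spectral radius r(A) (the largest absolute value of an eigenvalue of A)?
r(A) = (6 + sqrt(40))/2 ≈ 6.1623

The eigenvalues of A are the roots of its characteristic polynomial. With M = A (coefficients from the trace, the sum of principal 2x2 minors, and det A):
  p(λ) = det(λ I - M) = λ^3 + λ^2 - 31λ + 5.
By the rational root theorem any rational root is an integer divisor of 5. Testing λ = 5: p(5) = 125 + 25 - 155 + 5 = 0, so λ = 5 is a root. Dividing out (λ - 5) leaves p(λ) = (λ - 5)(λ^2 + 6λ - 1). For λ^2 + 6λ - 1 the discriminant is 40. It is nonnegative but not a perfect square, so the roots are real and irrational: λ = (-6 ± sqrt(40))/2 ≈ 0.1623, -6.1623.
Thus the eigenvalues (to 4 decimals) are 0.1623 (modulus 0.1623); -6.1623 (modulus 6.1623); 5 (modulus 5). The spectral radius is the largest modulus: r(A) = (6 + sqrt(40))/2 ≈ 6.1623. (Cross-check: r(A) ≤ ||A||_2 ≈ 7.6311; equality holds whenever A is normal, though it can also hold for some non-normal A.)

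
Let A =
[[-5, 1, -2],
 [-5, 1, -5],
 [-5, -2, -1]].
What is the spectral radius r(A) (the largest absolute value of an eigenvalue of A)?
r(A) ≈ 6.4013

The eigenvalues of A are the roots of its characteristic polynomial. With M = A (coefficients from the trace, the sum of principal 2x2 minors, and det A):
  p(λ) = det(λ I - M) = λ^3 + 5λ^2 - 16λ - 45.
No integer candidate from the rational root theorem (±divisors of 45) is a root, so the roots are irrational. The cubic discriminant is Δ = 55409 > 0, so there are three distinct real roots. p(-7) = -31 and p(-6) = 15 have opposite signs, so a root lies in (-7, -6); Newton's method refines it to λ ≈ -6.4013. p(-3) = 21 and p(-2) = -1 have opposite signs, so a root lies in (-3, -2); Newton's method refines it to λ ≈ -2.0417. p(3) = -21 and p(4) = 35 have opposite signs, so a root lies in (3, 4); Newton's method refines it to λ ≈ 3.443. Check (Vieta): the three roots sum to -5, matching tr M = -5.
Thus the eigenvalues (to 4 decimals) are -6.4013 (modulus 6.4013); -2.0417 (modulus 2.0417); 3.443 (modulus 3.443). The spectral radius is the largest modulus: r(A) ≈ 6.4013. (Cross-check: r(A) ≤ ||A||_2 ≈ 9.9229; equality holds whenever A is normal, though it can also hold for some non-normal A.)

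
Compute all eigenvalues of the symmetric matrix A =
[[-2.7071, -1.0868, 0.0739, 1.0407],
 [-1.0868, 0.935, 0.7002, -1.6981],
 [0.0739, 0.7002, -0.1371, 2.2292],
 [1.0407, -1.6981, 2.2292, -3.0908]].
sigma(A) ≈ {-5, -3, 1, 2}

A is real symmetric, so its spectrum consists of real eigenvalues. Expanding the characteristic polynomial of the displayed matrix gives
  det(λ I - A) = p(λ) = λ^4 + (5)λ^3 + (-7)λ^2 + (-29)λ + (30.0012).
Solving p(λ) = 0 yields eigenvalues ≈ -5, -3, 1, 2. (A is shown rounded to 4 decimals, so these recover the underlying integer eigenvalues to within that precision.)
Verification: the trace of A = -5 equals the sum of eigenvalues -5, and det(A) ≈ 30.0012 matches the eigenvalue product 30.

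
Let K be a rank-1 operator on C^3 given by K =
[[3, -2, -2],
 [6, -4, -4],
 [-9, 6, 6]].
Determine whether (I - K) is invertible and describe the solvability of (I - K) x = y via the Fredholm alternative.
(I - K) is invertible (det(I - K) = -4 ≠ 0), so for every y in C^3 the equation (I - K) x = y has a unique solution.

K has rank 1, so it is an outer product K = u v^T: every row of K is a multiple of one row vector. Reading off the entries, u = (1, 2, -3) and v = (3, -2, -2) (row i of K equals u_i·v^T). A rank-one matrix u v^T satisfies K u = u (v·u) and kills the (2)-dimensional subspace v^⊥, so its characteristic polynomial is lambda^2 (lambda - v·u) with v·u = tr K = 5. Hence the eigenvalues of I - K are 1 (multiplicity 2) and 1 - (5) = -4, so det(I - K) = -4. (Direct check: I - K =
[[-2, 2, 2],
 [-6, 5, 4],
 [9, -6, -5]]
has determinant -4.) The finite-dimensional Fredholm alternative says: either (I - K) is invertible, or ker(I - K) ≠ {0} and then range(I - K) = ker((I - K)^*)^⊥, with dim ker(I - K) = dim ker((I - K)^*). Since det(I - K) ≠ 0, 1 is not an eigenvalue of K and ker(I - K) = {0}, so we are in the first case: for every y there is a unique x = (I - K)^(-1) y. Explicitly, by the Sherman–Morrison formula, (I - u v^T)^(-1) = I + u v^T/(1 - v·u), i.e. (I - K)^(-1) = I + K/(-4).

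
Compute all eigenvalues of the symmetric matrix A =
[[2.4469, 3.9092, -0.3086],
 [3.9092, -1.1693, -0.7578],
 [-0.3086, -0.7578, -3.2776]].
sigma(A) ≈ {-4, -3, 5}

A is real symmetric, so its spectrum consists of real eigenvalues. Expanding the characteristic polynomial of the displayed matrix gives
  det(λ I - A) = p(λ) = λ^3 + (2)λ^2 + (-23)λ + (-60).
Solving p(λ) = 0 yields eigenvalues ≈ -4, -3, 5. (A is shown rounded to 4 decimals, so these recover the underlying integer eigenvalues to within that precision.)
Verification: the trace of A = -2 equals the sum of eigenvalues -2, and det(A) ≈ 60.0001 matches the eigenvalue product 60.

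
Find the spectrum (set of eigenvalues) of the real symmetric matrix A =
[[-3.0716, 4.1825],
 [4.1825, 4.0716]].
sigma(A) ≈ {-5, 6}

A is real symmetric, so its spectrum consists of real eigenvalues. Expanding the characteristic polynomial of the displayed matrix gives
  det(λ I - A) = p(λ) = λ^2 + (-1)λ + (-30).
Solving p(λ) = 0 yields eigenvalues ≈ -5, 6. (A is shown rounded to 4 decimals, so these recover the underlying integer eigenvalues to within that precision.)
Verification: the trace of A = 1 equals the sum of eigenvalues 1, and det(A) ≈ -29.9996 matches the eigenvalue product -30.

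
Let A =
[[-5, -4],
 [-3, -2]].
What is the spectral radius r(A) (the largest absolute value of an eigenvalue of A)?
r(A) = (7 + sqrt(57))/2 ≈ 7.2749

The eigenvalues of A are the roots of its characteristic polynomial. With M = A (coefficients from the trace and determinant):
  p(λ) = det(λ I - M) = λ^2 + 7λ - 2.
For λ^2 + 7λ - 2 the discriminant is 57. It is nonnegative but not a perfect square, so the roots are real and irrational: λ = (-7 ± sqrt(57))/2 ≈ 0.2749, -7.2749.
Thus the eigenvalues (to 4 decimals) are 0.2749 (modulus 0.2749); -7.2749 (modulus 7.2749). The spectral radius is the largest modulus: r(A) = (7 + sqrt(57))/2 ≈ 7.2749. (Cross-check: r(A) ≤ ||A||_2 ≈ 7.3434; equality holds whenever A is normal, though it can also hold for some non-normal A.)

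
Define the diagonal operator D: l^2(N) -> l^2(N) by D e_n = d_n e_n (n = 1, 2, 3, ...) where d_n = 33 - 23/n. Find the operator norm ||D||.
||D|| = 33

For a diagonal operator on l^2 with entries d_n, ||D|| = sup_n |d_n|. Here d_1 = 10, d_2 = 43/2, ..., and d_n = 33 - 23/n increases monotonically toward 33. All terms lie in [10, 33), so |d_n| = d_n and the supremum is the limit 33, which is not attained by any individual d_n. Hence ||D|| = 33.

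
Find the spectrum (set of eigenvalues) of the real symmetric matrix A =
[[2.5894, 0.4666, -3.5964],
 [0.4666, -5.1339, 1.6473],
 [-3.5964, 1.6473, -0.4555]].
sigma(A) ≈ {-6, -2, 5}

A is real symmetric, so its spectrum consists of real eigenvalues. Expanding the characteristic polynomial of the displayed matrix gives
  det(λ I - A) = p(λ) = λ^3 + (3)λ^2 + (-28)λ + (-60.0016).
Solving p(λ) = 0 yields eigenvalues ≈ -6, -2, 5. (A is shown rounded to 4 decimals, so these recover the underlying integer eigenvalues to within that precision.)
Verification: the trace of A = -3 equals the sum of eigenvalues -3, and det(A) ≈ 60.0016 matches the eigenvalue product 60.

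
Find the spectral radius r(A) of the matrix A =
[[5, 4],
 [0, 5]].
r(A) = 5

The eigenvalues of A are the roots of its characteristic polynomial. With M = A (coefficients from the trace and determinant):
  p(λ) = det(λ I - M) = λ^2 - 10λ + 25.
For λ^2 - 10λ + 25 the discriminant is 0. It is a perfect square (0^2), so the roots are rational: λ = (10 ± 0)/2 = 5, 5.
Thus the eigenvalues (to 4 decimals) are 5 (modulus 5). The spectral radius is the largest modulus: r(A) = 5. (Cross-check: r(A) ≤ ||A||_2 ≈ 7.3852; equality holds whenever A is normal, though it can also hold for some non-normal A.)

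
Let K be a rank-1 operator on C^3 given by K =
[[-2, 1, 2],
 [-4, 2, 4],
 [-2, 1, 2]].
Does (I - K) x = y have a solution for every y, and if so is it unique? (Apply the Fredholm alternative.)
(I - K) is invertible (det(I - K) = -1 ≠ 0), so for every y in C^3 the equation (I - K) x = y has a unique solution.

K has rank 1, so it is an outer product K = u v^T: every row of K is a multiple of one row vector. Reading off the entries, u = (1, 2, 1) and v = (-2, 1, 2) (row i of K equals u_i·v^T). A rank-one matrix u v^T satisfies K u = u (v·u) and kills the (2)-dimensional subspace v^⊥, so its characteristic polynomial is lambda^2 (lambda - v·u) with v·u = tr K = 2. Hence the eigenvalues of I - K are 1 (multiplicity 2) and 1 - (2) = -1, so det(I - K) = -1. (Direct check: I - K =
[[3, -1, -2],
 [4, -1, -4],
 [2, -1, -1]]
has determinant -1.) The finite-dimensional Fredholm alternative says: either (I - K) is invertible, or ker(I - K) ≠ {0} and then range(I - K) = ker((I - K)^*)^⊥, with dim ker(I - K) = dim ker((I - K)^*). Since det(I - K) ≠ 0, 1 is not an eigenvalue of K and ker(I - K) = {0}, so we are in the first case: for every y there is a unique x = (I - K)^(-1) y. Explicitly, by the Sherman–Morrison formula, (I - u v^T)^(-1) = I + u v^T/(1 - v·u), i.e. (I - K)^(-1) = I - K.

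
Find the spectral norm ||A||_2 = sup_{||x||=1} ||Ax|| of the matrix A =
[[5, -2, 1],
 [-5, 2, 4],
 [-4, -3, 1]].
||A||_2 ≈ 8.5961 (= sqrt(largest eigenvalue of A^T A))

||A||_2 = sigma_max(A) = sqrt(lambda_max(A^T A)). Form the symmetric matrix M = A^T A =
[[66, -8, -19],
 [-8, 17, 3],
 [-19, 3, 18]].
Its characteristic polynomial (trace, sum of principal 2x2 minors, determinant of M give the coefficients) is
  p(λ) = det(λ I - M) = λ^3 - 101λ^2 + 2182λ - 13225.
No integer candidate from the rational root theorem (±divisors of 13225) is a root, so the roots are irrational. The cubic discriminant is Δ = 249830977 > 0, so there are three distinct real roots. p(11) = -113 and p(12) = 143 have opposite signs, so a root lies in (11, 12); Newton's method refines it to λ ≈ 11.3801. p(15) = 155 and p(16) = -73 have opposite signs, so a root lies in (15, 16); Newton's method refines it to λ ≈ 15.7271. p(73) = -3151 and p(74) = 391 have opposite signs, so a root lies in (73, 74); Newton's method refines it to λ ≈ 73.8928. Check (Vieta): the three roots sum to 101, matching tr M = 101.
So the eigenvalues of A^T A are ≈ 11.3801, 15.7271, 73.8928 (all ≥ 0, as they must be for A^T A). The largest is λ_max ≈ 73.8928, hence ||A||_2 = sqrt(λ_max) ≈ 8.5961.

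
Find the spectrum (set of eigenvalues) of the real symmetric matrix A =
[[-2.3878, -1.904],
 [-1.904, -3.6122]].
sigma(A) ≈ {-5, -1}

A is real symmetric, so its spectrum consists of real eigenvalues. Expanding the characteristic polynomial of the displayed matrix gives
  det(λ I - A) = p(λ) = λ^2 + (6)λ + (5).
Solving p(λ) = 0 yields eigenvalues ≈ -5, -1. (A is shown rounded to 4 decimals, so these recover the underlying integer eigenvalues to within that precision.)
Verification: the trace of A = -6 equals the sum of eigenvalues -6, and det(A) ≈ 5.0000 matches the eigenvalue product 5.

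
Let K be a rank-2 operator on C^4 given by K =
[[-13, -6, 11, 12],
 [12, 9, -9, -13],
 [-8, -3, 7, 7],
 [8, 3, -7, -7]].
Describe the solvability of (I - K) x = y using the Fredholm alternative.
(I - K) is invertible (det(I - K) = -36 ≠ 0), so for every y in C^4 the equation (I - K) x = y has a unique solution.

K has rank 2 and factors as K = U V^T = u1 v1^T + u2 v2^T with u1 = (-2, 3, -1, 1), v1 = (2, 3, -1, -3), u2 = (3, -2, 2, -2), v2 = (-3, 0, 3, 2) (multiplying out reproduces the displayed K). The nonzero eigenvalues of U V^T coincide with those of the 2 x 2 matrix G = V^T U = [[v1·u1, v1·u2], [v2·u1, v2·u2]] = [[3, 4], [5, -7]], and by the Sylvester determinant identity det(I_4 - U V^T) = det(I_2 - V^T U) = det([[-2, -4], [-5, 8]]) = (-2)(8) - (-4)(-5) = -36. (Direct check: I - K =
[[14, 6, -11, -12],
 [-12, -8, 9, 13],
 [8, 3, -6, -7],
 [-8, -3, 7, 8]]
has determinant -36.) The finite-dimensional Fredholm alternative says: either (I - K) is invertible, or ker(I - K) ≠ {0} and then range(I - K) = ker((I - K)^*)^⊥, with dim ker(I - K) = dim ker((I - K)^*). Since det(I - K) ≠ 0, 1 is not an eigenvalue of K and ker(I - K) = {0}, so we are in the first case: for every y there is a unique x = (I - K)^(-1) y. (Explicitly, by the Woodbury identity, (I - U V^T)^(-1) = I + U (I_2 - G)^(-1) V^T.)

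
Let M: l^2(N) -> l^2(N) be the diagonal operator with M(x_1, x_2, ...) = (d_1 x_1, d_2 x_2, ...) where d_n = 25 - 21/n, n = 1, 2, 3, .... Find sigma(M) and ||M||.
sigma(M) = {25 - 21/n : n ≥ 1} ∪ {25}; ||M|| = 25

A bounded diagonal operator on l^2 with diagonal entries d_n has spectrum equal to the closure of {d_n : n ≥ 1}: every d_n is an eigenvalue (with eigenvector e_n), so {d_n} ⊂ sigma(M); the spectrum is closed, so its closure is too; and for lambda not in the closure, (M - lambda I) has bounded inverse (the diagonal entries 1/(d_n - lambda) are bounded). For our sequence d_n = 25 - 21/n, n = 1, 2, 3, ...:
  - {d_n} = {25 - 21/n : n ≥ 1}; the only limit point is 25
  - closure = {25 - 21/n : n ≥ 1} ∪ {25}
For the norm: a diagonal operator has ||M|| = sup_n |d_n|. Here d_n = 25 - 21/n increases monotonically from d_1 = 4 toward 25, with all terms in [4, 25); so sup_n |d_n| = 25 (the supremum is the limit, not attained). So ||M|| = 25.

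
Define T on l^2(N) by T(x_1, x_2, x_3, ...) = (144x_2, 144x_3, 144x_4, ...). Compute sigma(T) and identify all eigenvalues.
sigma(T) = closed disk {z in C : |z| ≤ 144}; sigma_p(T) = open disk {z in C : |z| < 144}

Note T = 144·V where V is the unit left shift (V x)_k = x_{k+1}; so sigma(T) = 144·sigma(V) and ||T|| = 144||V||. ||T x||^2 = 20736sum_{k≥2} |x_k|^2 ≤ 20736||x||^2, with equality on {x : x_1 = 0}, so ||T|| = 144. For any lambda with |lambda| < 144, set r = lambda/144 (|r| < 1); the vector x = (1, r, r^2, ...) is in l^2 and satisfies T x = 144(r, r^2, ...) = lambda x, so lambda is an eigenvalue. On the boundary |lambda| = 144 the geometric series diverges, so no l^2 eigenvector exists, but these lambda lie in the approximate point spectrum. Hence sigma(T) is the closed disk of radius 144 and sigma_p(T) is the open disk.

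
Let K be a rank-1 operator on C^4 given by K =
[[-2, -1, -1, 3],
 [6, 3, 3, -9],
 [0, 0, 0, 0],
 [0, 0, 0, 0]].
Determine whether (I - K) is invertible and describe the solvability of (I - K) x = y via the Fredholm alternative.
(I - K) is singular (det(I - K) = 0, i.e. 1 ∈ sigma(K)). (I - K) x = y is solvable iff y ⊥ ker((I - K)^*) = span{(-2, -1, -1, 3)}, i.e. iff -2y_1 - y_2 - y_3 + 3y_4 = 0. When solvable, the solutions are x = y + c·(1, -3, 0, 0), c arbitrary (ker(I - K) = span{(1, -3, 0, 0)}, dimension 1).

K has rank 1, so it is an outer product K = u v^T: every row of K is a multiple of one row vector. Reading off the entries, u = (1, -3, 0, 0) and v = (-2, -1, -1, 3) (row i of K equals u_i·v^T). A rank-one matrix u v^T satisfies K u = u (v·u) and kills the (3)-dimensional subspace v^⊥, so its characteristic polynomial is lambda^3 (lambda - v·u) with v·u = tr K = 1. Hence the eigenvalues of I - K are 1 (multiplicity 3) and 1 - (1) = 0, so det(I - K) = 0. (Direct check: I - K =
[[3, 1, 1, -3],
 [-6, -2, -3, 9],
 [0, 0, 1, 0],
 [0, 0, 0, 1]]
has determinant 0.) So 1 is an eigenvalue of K and (I - K) is not invertible. The finite-dimensional Fredholm alternative says: either (I - K) is invertible, or ker(I - K) ≠ {0} and then range(I - K) = ker((I - K)^*)^⊥, with dim ker(I - K) = dim ker((I - K)^*). We are in the second case, so we need both kernels. Kernel of I - K: (I - K) u = u - u (v·u) = u - u = 0, so ker(I - K) = span{u} = span{(1, -3, 0, 0)} (it is exactly 1-dimensional because rank(I - K) = 3). Kernel of the adjoint: K is real, so (I - K)^* = I - K^T = I - v u^T, and (I - v u^T) v = v - v (u·v) = 0; hence ker((I - K)^*) = span{v} = span{(-2, -1, -1, 3)}. Therefore (I - K) x = y is solvable iff <y, v> = 0, i.e. iff -2y_1 - y_2 - y_3 + 3y_4 = 0. When this holds, K y = u (v·y) = 0, so (I - K) y = y and x = y is a particular solution; the full solution set is the line x = y + c·u = y + c·(1, -3, 0, 0), c ∈ C.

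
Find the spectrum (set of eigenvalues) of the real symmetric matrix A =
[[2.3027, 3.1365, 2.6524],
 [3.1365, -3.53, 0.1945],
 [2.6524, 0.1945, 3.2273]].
sigma(A) ≈ {-5, 1, 6}

A is real symmetric, so its spectrum consists of real eigenvalues. Expanding the characteristic polynomial of the displayed matrix gives
  det(λ I - A) = p(λ) = λ^3 + (-2)λ^2 + (-29)λ + (29.9988).
Solving p(λ) = 0 yields eigenvalues ≈ -5, 1, 6. (A is shown rounded to 4 decimals, so these recover the underlying integer eigenvalues to within that precision.)
Verification: the trace of A = 2 equals the sum of eigenvalues 2, and det(A) ≈ -29.9988 matches the eigenvalue product -30.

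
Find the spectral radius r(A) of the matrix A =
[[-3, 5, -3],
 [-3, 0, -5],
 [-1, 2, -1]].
r(A) ≈ 4.9681

The eigenvalues of A are the roots of its characteristic polynomial. With M = A (coefficients from the trace, the sum of principal 2x2 minors, and det A):
  p(λ) = det(λ I - M) = λ^3 + 4λ^2 + 25λ + 2.
No integer candidate from the rational root theorem (±divisors of 2) is a root, so the roots are irrational. The cubic discriminant is Δ = -49520 < 0, so there is one real root and a complex-conjugate pair. p(-1) = -20 and p(0) = 2 have opposite signs, so a root lies in (-1, 0); Newton's method refines it to λ ≈ -0.081. Dividing out (λ - (-0.081)) leaves approximately λ^2 + 3.919λ + 24.6824. For λ^2 + 3.919λ + 24.6824 the discriminant is -83.3715. It is negative, so the remaining roots are the complex-conjugate pair λ ≈ -1.9595 ± 4.5654i. Their product equals the constant term, so |λ|^2 ≈ 24.6824 and |λ| ≈ 4.9681.
Thus the eigenvalues (to 4 decimals) are -0.081 (modulus 0.081); -1.9595 ± 4.5654i (modulus 4.9681). The spectral radius is the largest modulus: r(A) ≈ 4.9681. (Cross-check: r(A) ≤ ||A||_2 ≈ 8.2371; equality holds whenever A is normal, though it can also hold for some non-normal A.)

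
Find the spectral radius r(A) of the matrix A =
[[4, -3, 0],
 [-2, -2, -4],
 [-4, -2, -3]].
r(A) ≈ 6.3509

The eigenvalues of A are the roots of its characteristic polynomial. With M = A (coefficients from the trace, the sum of principal 2x2 minors, and det A):
  p(λ) = det(λ I - M) = λ^3 + λ^2 - 28λ + 38.
No integer candidate from the rational root theorem (±divisors of 38) is a root, so the roots are irrational. The cubic discriminant is Δ = 30300 > 0, so there are three distinct real roots. p(-7) = -60 and p(-6) = 26 have opposite signs, so a root lies in (-7, -6); Newton's method refines it to λ ≈ -6.3509. p(1) = 12 and p(2) = -6 have opposite signs, so a root lies in (1, 2); Newton's method refines it to λ ≈ 1.5916. p(3) = -10 and p(4) = 6 have opposite signs, so a root lies in (3, 4); Newton's method refines it to λ ≈ 3.7593. Check (Vieta): the three roots sum to -1, matching tr M = -1.
Thus the eigenvalues (to 4 decimals) are -6.3509 (modulus 6.3509); 1.5916 (modulus 1.5916); 3.7593 (modulus 3.7593). The spectral radius is the largest modulus: r(A) ≈ 6.3509. (Cross-check: r(A) ≤ ||A||_2 ≈ 7.3068; equality holds whenever A is normal, though it can also hold for some non-normal A.)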